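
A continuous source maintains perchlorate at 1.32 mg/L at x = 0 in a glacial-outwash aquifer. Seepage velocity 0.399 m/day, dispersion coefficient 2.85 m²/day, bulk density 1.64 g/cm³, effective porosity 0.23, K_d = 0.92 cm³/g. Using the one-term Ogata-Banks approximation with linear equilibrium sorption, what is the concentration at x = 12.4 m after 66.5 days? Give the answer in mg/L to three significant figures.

Retardation factor R = 1 + ρ_b·K_d/n = 1 + 1.64 × 0.92/0.23 = 7.560.
Sorption retards both mechanisms: v_R = v/R = 0.05278 m/day, D_R = D/R = 0.3770 m²/day.
v_R·t = 0.05278 × 66.5 = 3.50987 m; 2√(D_R t) = 10.01 m; argument = (12.4 − 3.50987)/10.01 = 0.8881.
C = C₀ × ½·erfc(0.8881) = 1.32 × 0.1046 = 0.138 mg/L.

0.138 mg/L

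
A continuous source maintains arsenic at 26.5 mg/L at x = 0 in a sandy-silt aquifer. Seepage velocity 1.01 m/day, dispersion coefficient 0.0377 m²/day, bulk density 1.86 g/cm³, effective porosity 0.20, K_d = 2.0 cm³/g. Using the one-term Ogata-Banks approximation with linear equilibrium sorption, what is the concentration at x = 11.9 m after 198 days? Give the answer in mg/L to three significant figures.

Retardation factor R = 1 + ρ_b·K_d/n = 1 + 1.86 × 2.0/0.20 = 19.60.
Sorption retards both mechanisms: v_R = v/R = 0.05153 m/day, D_R = D/R = 0.001923 m²/day.
v_R·t = 0.05153 × 198 = 10.20294 m; 2√(D_R t) = 1.234 m; argument = (11.9 − 10.20294)/1.234 = 1.375.
C = C₀ × ½·erfc(1.375) = 26.5 × 0.02591 = 0.687 mg/L.

0.687 mg/L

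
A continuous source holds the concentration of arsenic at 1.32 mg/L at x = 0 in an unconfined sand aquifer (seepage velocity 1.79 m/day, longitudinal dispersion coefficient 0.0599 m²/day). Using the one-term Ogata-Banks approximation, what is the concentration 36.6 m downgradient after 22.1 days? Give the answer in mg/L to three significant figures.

1.27 mg/L

For a continuous step input, C/C₀ ≈ ½·erfc((x−vt)/(2√(Dt))).
vt = 1.79 × 22.1 = 39.559 m and 2√(Dt) = 2√(0.0599 × 22.1) = 2.301 m.
Argument (x−vt)/(2√(Dt)) = (36.6 − 39.559)/2.301 = -1.286; ½·erfc(-1.286) = 0.9655.
C = 1.32 × 0.9655 = 1.27 mg/L.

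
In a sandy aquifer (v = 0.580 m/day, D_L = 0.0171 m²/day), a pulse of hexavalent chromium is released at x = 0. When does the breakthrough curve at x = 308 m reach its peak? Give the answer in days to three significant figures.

For the 1D instantaneous-source solution, setting ∂C/∂t = 0 at fixed x gives v²t² + 2Dt − x² = 0, so t = (√(D² + v²x²) − D)/v².
√(D² + v²x²) = √(0.0171² + 0.580² × 308²) = 178.6; v² = 0.3364.
t = (178.6 − 0.0171)/0.3364 = 531 days (vs. the pure-advection estimate x/v = 531 d).

531 days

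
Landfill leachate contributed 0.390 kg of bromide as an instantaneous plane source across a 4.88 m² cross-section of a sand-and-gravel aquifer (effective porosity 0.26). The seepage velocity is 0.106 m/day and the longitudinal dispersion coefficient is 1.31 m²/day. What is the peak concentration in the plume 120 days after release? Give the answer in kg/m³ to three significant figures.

0.00692 kg/m³

The peak of an instantaneous 1D plume sits at x = vt; there the Gaussian factor is 1 and C_max = M/(n_e·A·√(4πDt)), where n_e·A is the pore area the mass is dissolved in.
√(4πDt) = √(4π × 1.31 × 120) = 44.45 m, so C_max = 0.390/(0.26 × 4.88 × 44.45) = 0.00692 kg/m³.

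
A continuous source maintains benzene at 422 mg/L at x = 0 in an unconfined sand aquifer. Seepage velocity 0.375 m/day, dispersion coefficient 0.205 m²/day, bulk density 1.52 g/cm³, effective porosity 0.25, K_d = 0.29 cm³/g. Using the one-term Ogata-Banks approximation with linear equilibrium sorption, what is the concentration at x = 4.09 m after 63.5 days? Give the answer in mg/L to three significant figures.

392 mg/L

Retardation factor R = 1 + ρ_b·K_d/n = 1 + 1.52 × 0.29/0.25 = 2.763.
Sorption retards both mechanisms: v_R = v/R = 0.1357 m/day, D_R = D/R = 0.07419 m²/day.
v_R·t = 0.1357 × 63.5 = 8.61695 m; 2√(D_R t) = 4.341 m; argument = (4.09 − 8.61695)/4.341 = -1.043.
C = C₀ × ½·erfc(-1.043) = 422 × 0.9299 = 392 mg/L.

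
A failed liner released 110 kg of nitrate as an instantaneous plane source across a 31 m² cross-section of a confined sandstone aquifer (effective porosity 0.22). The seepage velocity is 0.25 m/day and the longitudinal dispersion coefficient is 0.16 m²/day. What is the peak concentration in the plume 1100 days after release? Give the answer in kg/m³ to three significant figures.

The peak of an instantaneous 1D plume sits at x = vt; there the Gaussian factor is 1 and C_max = M/(n_e·A·√(4πDt)), where n_e·A is the pore area the mass is dissolved in.
√(4πDt) = √(4π × 0.16 × 1100) = 47.03 m, so C_max = 110/(0.22 × 31 × 47.03) = 0.343 kg/m³.

0.343 kg/m³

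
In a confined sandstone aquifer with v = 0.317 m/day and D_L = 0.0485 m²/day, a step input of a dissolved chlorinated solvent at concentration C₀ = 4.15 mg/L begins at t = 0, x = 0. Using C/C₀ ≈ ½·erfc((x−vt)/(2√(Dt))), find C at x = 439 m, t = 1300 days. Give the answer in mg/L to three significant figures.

For a continuous step input, C/C₀ ≈ ½·erfc((x−vt)/(2√(Dt))).
vt = 0.317 × 1300 = 412.1 m and 2√(Dt) = 2√(0.0485 × 1300) = 15.88 m.
Argument (x−vt)/(2√(Dt)) = (439 − 412.1)/15.88 = 1.694; ½·erfc(1.694) = 0.008295.
C = 4.15 × 0.008295 = 0.0344 mg/L.

0.0344 mg/L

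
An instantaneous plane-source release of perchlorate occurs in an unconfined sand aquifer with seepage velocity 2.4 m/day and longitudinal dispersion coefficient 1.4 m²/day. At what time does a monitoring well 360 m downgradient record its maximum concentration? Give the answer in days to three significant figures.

For the 1D instantaneous-source solution, setting ∂C/∂t = 0 at fixed x gives v²t² + 2Dt − x² = 0, so t = (√(D² + v²x²) − D)/v².
√(D² + v²x²) = √(1.4² + 2.4² × 360²) = 864.0; v² = 5.76.
t = (864.0 − 1.4)/5.76 = 150 days (vs. the pure-advection estimate x/v = 150 d).

150 days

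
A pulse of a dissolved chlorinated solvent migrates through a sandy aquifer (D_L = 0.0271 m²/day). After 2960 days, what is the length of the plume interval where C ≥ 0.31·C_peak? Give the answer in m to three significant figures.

The plume is Gaussian with σ = √(2Dt) = √(2 × 0.0271 × 2960) = 12.67 m.
C/C_peak = exp(−Δx²/(2σ²)) = 0.31 ⇒ Δx = σ·√(−2 ln 0.31) = 12.67 × 1.530 = 19.39 m.
Width = 2Δx = 38.8 m.

38.8 m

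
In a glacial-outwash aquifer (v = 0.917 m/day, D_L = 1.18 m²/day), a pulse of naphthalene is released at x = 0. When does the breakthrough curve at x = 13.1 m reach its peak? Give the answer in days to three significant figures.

For the 1D instantaneous-source solution, setting ∂C/∂t = 0 at fixed x gives v²t² + 2Dt − x² = 0, so t = (√(D² + v²x²) − D)/v².
√(D² + v²x²) = √(1.18² + 0.917² × 13.1²) = 12.07; v² = 0.840889.
t = (12.07 − 1.18)/0.840889 = 13.0 days (vs. the pure-advection estimate x/v = 14.3 d).

13.0 days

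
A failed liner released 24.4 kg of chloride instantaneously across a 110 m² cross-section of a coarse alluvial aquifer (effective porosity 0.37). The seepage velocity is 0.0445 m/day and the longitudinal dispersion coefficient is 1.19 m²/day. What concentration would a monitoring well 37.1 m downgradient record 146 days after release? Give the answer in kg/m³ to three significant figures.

0.00333 kg/m³

For an instantaneous plane source, C(x,t) = M/(n_e·A·√(4πDt)) · exp(−(x−vt)²/(4Dt)), with n_e·A the pore (flow) area.
Plume center vt = 0.0445 × 146 = 6.497 m, so the well at 37.1 m is 30.603 m downgradient of the peak.
√(4πDt) = 46.73 m, giving peak height M/(n_e·A·√(4πDt)) = 24.4/(0.37 × 110 × 46.73) = 0.01283 kg/m³.
(x−vt)²/(4Dt) = (30.603)²/(4 × 1.19 × 146) = 1.348; exp(−1.348) = 0.2598.
C = 0.01283 × 0.2598 = 0.00333 kg/m³.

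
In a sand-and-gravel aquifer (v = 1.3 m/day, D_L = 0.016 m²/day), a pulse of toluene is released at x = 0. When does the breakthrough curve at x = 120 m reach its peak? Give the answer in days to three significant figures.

For the 1D instantaneous-source solution, setting ∂C/∂t = 0 at fixed x gives v²t² + 2Dt − x² = 0, so t = (√(D² + v²x²) − D)/v².
√(D² + v²x²) = √(0.016² + 1.3² × 120²) = 156.0; v² = 1.69.
t = (156.0 − 0.016)/1.69 = 92.3 days (vs. the pure-advection estimate x/v = 92.3 d).

92.3 days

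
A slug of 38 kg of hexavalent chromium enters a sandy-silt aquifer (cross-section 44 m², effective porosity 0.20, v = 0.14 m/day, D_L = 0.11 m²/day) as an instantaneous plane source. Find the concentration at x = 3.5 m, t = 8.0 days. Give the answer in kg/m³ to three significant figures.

For an instantaneous plane source, C(x,t) = M/(n_e·A·√(4πDt)) · exp(−(x−vt)²/(4Dt)), with n_e·A the pore (flow) area.
Plume center vt = 0.14 × 8.0 = 1.12 m, so the well at 3.5 m is 2.38 m downgradient of the peak.
√(4πDt) = 3.325 m, giving peak height M/(n_e·A·√(4πDt)) = 38/(0.20 × 44 × 3.325) = 1.299 kg/m³.
(x−vt)²/(4Dt) = (2.38)²/(4 × 0.11 × 8.0) = 1.609; exp(−1.609) = 0.2001.
C = 1.299 × 0.2001 = 0.260 kg/m³.

0.260 kg/m³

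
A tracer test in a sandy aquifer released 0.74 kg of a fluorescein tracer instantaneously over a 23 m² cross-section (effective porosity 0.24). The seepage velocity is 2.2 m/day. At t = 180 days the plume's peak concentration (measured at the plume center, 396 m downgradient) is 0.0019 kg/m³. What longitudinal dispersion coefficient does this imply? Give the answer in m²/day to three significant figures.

2.20 m²/day

At the plume center C_max = M/(n_e·A·√(4πDt)), so D = M²/(4πt·(n_e·A·C_max)²).
n_e·A·C_max = 0.24 × 23 × 0.0019 = 0.01049 kg/m.
D = 0.74²/(4π × 180 × 0.01049²) = 2.20 m²/day.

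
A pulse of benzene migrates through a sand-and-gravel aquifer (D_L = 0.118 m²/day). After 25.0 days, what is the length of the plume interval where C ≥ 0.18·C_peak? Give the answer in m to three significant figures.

The plume is Gaussian with σ = √(2Dt) = √(2 × 0.118 × 25.0) = 2.429 m.
C/C_peak = exp(−Δx²/(2σ²)) = 0.18 ⇒ Δx = σ·√(−2 ln 0.18) = 2.429 × 1.852 = 4.499 m.
Width = 2Δx = 9.00 m.

9.00 m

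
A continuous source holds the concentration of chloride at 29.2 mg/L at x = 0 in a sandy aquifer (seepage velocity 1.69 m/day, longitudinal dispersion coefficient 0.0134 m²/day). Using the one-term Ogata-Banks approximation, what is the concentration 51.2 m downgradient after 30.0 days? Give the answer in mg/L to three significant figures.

8.43 mg/L

For a continuous step input, C/C₀ ≈ ½·erfc((x−vt)/(2√(Dt))).
vt = 1.69 × 30.0 = 50.7 m and 2√(Dt) = 2√(0.0134 × 30.0) = 1.268 m.
Argument (x−vt)/(2√(Dt)) = (51.2 − 50.7)/1.268 = 0.3943; ½·erfc(0.3943) = 0.2886.
C = 29.2 × 0.2886 = 8.43 mg/L.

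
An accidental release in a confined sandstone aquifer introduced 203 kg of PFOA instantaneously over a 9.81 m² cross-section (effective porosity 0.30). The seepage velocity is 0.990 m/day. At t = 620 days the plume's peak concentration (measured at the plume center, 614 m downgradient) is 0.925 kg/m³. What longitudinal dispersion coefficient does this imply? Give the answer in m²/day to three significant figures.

At the plume center C_max = M/(n_e·A·√(4πDt)), so D = M²/(4πt·(n_e·A·C_max)²).
n_e·A·C_max = 0.30 × 9.81 × 0.925 = 2.722 kg/m.
D = 203²/(4π × 620 × 2.722²) = 0.714 m²/day.

0.714 m²/day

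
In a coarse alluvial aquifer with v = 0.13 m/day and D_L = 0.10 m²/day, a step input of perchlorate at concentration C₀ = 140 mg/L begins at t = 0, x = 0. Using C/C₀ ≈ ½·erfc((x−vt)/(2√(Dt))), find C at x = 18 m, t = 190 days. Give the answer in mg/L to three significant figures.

For a continuous step input, C/C₀ ≈ ½·erfc((x−vt)/(2√(Dt))).
vt = 0.13 × 190 = 24.7 m and 2√(Dt) = 2√(0.10 × 190) = 8.718 m.
Argument (x−vt)/(2√(Dt)) = (18 − 24.7)/8.718 = -0.7685; ½·erfc(-0.7685) = 0.8614.
C = 140 × 0.8614 = 121 mg/L.

121 mg/L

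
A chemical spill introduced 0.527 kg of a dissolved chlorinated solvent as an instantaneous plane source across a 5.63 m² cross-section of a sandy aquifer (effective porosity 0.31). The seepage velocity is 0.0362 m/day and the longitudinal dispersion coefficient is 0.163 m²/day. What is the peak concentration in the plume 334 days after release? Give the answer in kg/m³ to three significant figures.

0.0115 kg/m³

The peak of an instantaneous 1D plume sits at x = vt; there the Gaussian factor is 1 and C_max = M/(n_e·A·√(4πDt)), where n_e·A is the pore area the mass is dissolved in.
√(4πDt) = √(4π × 0.163 × 334) = 26.16 m, so C_max = 0.527/(0.31 × 5.63 × 26.16) = 0.0115 kg/m³.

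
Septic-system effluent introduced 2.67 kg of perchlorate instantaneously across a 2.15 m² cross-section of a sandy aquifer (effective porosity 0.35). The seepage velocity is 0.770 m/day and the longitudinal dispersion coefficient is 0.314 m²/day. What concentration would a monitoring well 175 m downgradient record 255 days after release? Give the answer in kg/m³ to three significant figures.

0.0270 kg/m³

For an instantaneous plane source, C(x,t) = M/(n_e·A·√(4πDt)) · exp(−(x−vt)²/(4Dt)), with n_e·A the pore (flow) area.
Plume center vt = 0.770 × 255 = 196.35 m, so the well at 175 m is 21.35 m upgradient of the peak.
√(4πDt) = 31.72 m, giving peak height M/(n_e·A·√(4πDt)) = 2.67/(0.35 × 2.15 × 31.72) = 0.1119 kg/m³.
(x−vt)²/(4Dt) = (-21.35)²/(4 × 0.314 × 255) = 1.423; exp(−1.423) = 0.2410.
C = 0.1119 × 0.2410 = 0.0270 kg/m³.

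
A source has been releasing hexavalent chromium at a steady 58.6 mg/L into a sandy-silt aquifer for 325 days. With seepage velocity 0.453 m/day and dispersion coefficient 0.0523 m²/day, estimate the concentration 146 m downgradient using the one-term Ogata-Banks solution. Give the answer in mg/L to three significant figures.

For a continuous step input, C/C₀ ≈ ½·erfc((x−vt)/(2√(Dt))).
vt = 0.453 × 325 = 147.225 m and 2√(Dt) = 2√(0.0523 × 325) = 8.246 m.
Argument (x−vt)/(2√(Dt)) = (146 − 147.225)/8.246 = -0.1486; ½·erfc(-0.1486) = 0.5832.
C = 58.6 × 0.5832 = 34.2 mg/L.

34.2 mg/L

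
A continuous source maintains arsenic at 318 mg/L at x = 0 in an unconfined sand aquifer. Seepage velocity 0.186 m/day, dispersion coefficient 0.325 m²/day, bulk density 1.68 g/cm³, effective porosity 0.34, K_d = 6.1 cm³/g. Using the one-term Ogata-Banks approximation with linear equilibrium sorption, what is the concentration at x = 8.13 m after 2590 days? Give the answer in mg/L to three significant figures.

Retardation factor R = 1 + ρ_b·K_d/n = 1 + 1.68 × 6.1/0.34 = 31.14.
Sorption retards both mechanisms: v_R = v/R = 0.005973 m/day, D_R = D/R = 0.01044 m²/day.
v_R·t = 0.005973 × 2590 = 15.47007 m; 2√(D_R t) = 10.40 m; argument = (8.13 − 15.47007)/10.40 = -0.7058.
C = C₀ × ½·erfc(-0.7058) = 318 × 0.8409 = 267 mg/L.

267 mg/L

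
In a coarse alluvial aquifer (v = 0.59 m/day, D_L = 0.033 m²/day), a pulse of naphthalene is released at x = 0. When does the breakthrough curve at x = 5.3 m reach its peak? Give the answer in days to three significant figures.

8.89 days

For the 1D instantaneous-source solution, setting ∂C/∂t = 0 at fixed x gives v²t² + 2Dt − x² = 0, so t = (√(D² + v²x²) − D)/v².
√(D² + v²x²) = √(0.033² + 0.59² × 5.3²) = 3.127; v² = 0.3481.
t = (3.127 − 0.033)/0.3481 = 8.89 days (vs. the pure-advection estimate x/v = 8.98 d).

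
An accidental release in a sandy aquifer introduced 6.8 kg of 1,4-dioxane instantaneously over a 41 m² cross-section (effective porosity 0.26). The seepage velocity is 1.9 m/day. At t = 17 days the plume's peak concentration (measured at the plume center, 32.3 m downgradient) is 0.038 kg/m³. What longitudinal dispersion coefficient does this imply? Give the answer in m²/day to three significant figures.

At the plume center C_max = M/(n_e·A·√(4πDt)), so D = M²/(4πt·(n_e·A·C_max)²).
n_e·A·C_max = 0.26 × 41 × 0.038 = 0.4051 kg/m.
D = 6.8²/(4π × 17 × 0.4051²) = 1.32 m²/day.

1.32 m²/day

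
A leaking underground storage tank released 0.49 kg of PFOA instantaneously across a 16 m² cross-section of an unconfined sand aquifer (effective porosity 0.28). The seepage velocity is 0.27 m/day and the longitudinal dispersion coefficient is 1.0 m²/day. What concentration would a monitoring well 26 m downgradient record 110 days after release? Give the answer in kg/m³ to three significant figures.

For an instantaneous plane source, C(x,t) = M/(n_e·A·√(4πDt)) · exp(−(x−vt)²/(4Dt)), with n_e·A the pore (flow) area.
Plume center vt = 0.27 × 110 = 29.7 m, so the well at 26 m is 3.7 m upgradient of the peak.
√(4πDt) = 37.18 m, giving peak height M/(n_e·A·√(4πDt)) = 0.49/(0.28 × 16 × 37.18) = 0.002942 kg/m³.
(x−vt)²/(4Dt) = (-3.7)²/(4 × 1.0 × 110) = 0.03111; exp(−0.03111) = 0.9694.
C = 0.002942 × 0.9694 = 0.00285 kg/m³.

0.00285 kg/m³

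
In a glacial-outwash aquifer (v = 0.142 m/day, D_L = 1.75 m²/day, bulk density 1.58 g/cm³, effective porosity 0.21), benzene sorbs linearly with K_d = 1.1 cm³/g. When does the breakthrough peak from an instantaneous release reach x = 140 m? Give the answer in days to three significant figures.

8380 days

Retardation factor R = 1 + ρ_b·K_d/n = 1 + 1.58 × 1.1/0.21 = 9.276.
Sorption retards both mechanisms: v_R = v/R = 0.01531 m/day, D_R = D/R = 0.1887 m²/day.
Peak time from v_R²t² + 2D_R t − x² = 0: t = (√(D_R² + v_R²x²) − D_R)/v_R².
√(D_R² + v_R²x²) = √(0.1887² + 0.01531² × 140²) = 2.152; v_R² = 0.0002344.
t = (2.152 − 0.1887)/0.0002344 = 8380 days.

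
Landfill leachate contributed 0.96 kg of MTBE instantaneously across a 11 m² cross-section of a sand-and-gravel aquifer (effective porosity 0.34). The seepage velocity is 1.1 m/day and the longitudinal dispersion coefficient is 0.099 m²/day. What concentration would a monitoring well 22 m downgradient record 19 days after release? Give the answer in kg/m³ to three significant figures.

0.0450 kg/m³

For an instantaneous plane source, C(x,t) = M/(n_e·A·√(4πDt)) · exp(−(x−vt)²/(4Dt)), with n_e·A the pore (flow) area.
Plume center vt = 1.1 × 19 = 20.9 m, so the well at 22 m is 1.1 m downgradient of the peak.
√(4πDt) = 4.862 m, giving peak height M/(n_e·A·√(4πDt)) = 0.96/(0.34 × 11 × 4.862) = 0.05279 kg/m³.
(x−vt)²/(4Dt) = (1.1)²/(4 × 0.099 × 19) = 0.1608; exp(−0.1608) = 0.8515.
C = 0.05279 × 0.8515 = 0.0450 kg/m³.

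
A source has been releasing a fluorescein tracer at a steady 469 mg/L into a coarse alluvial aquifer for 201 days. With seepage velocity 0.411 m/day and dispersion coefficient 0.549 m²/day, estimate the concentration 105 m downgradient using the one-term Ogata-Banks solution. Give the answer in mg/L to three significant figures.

For a continuous step input, C/C₀ ≈ ½·erfc((x−vt)/(2√(Dt))).
vt = 0.411 × 201 = 82.611 m and 2√(Dt) = 2√(0.549 × 201) = 21.01 m.
Argument (x−vt)/(2√(Dt)) = (105 − 82.611)/21.01 = 1.066; ½·erfc(1.066) = 0.06583.
C = 469 × 0.06583 = 30.9 mg/L.

30.9 mg/L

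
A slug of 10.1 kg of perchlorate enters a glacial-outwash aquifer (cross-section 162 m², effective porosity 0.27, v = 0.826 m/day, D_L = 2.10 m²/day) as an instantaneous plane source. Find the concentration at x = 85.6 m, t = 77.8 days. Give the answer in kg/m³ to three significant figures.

For an instantaneous plane source, C(x,t) = M/(n_e·A·√(4πDt)) · exp(−(x−vt)²/(4Dt)), with n_e·A the pore (flow) area.
Plume center vt = 0.826 × 77.8 = 64.2628 m, so the well at 85.6 m is 21.3372 m downgradient of the peak.
√(4πDt) = 45.31 m, giving peak height M/(n_e·A·√(4πDt)) = 10.1/(0.27 × 162 × 45.31) = 0.005096 kg/m³.
(x−vt)²/(4Dt) = (21.3372)²/(4 × 2.10 × 77.8) = 0.6967; exp(−0.6967) = 0.4982.
C = 0.005096 × 0.4982 = 0.00254 kg/m³.

0.00254 kg/m³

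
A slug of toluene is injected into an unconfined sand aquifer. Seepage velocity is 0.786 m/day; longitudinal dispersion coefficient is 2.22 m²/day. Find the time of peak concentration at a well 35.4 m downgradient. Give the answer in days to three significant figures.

For the 1D instantaneous-source solution, setting ∂C/∂t = 0 at fixed x gives v²t² + 2Dt − x² = 0, so t = (√(D² + v²x²) − D)/v².
√(D² + v²x²) = √(2.22² + 0.786² × 35.4²) = 27.91; v² = 0.617796.
t = (27.91 − 2.22)/0.617796 = 41.6 days (vs. the pure-advection estimate x/v = 45.0 d).

41.6 days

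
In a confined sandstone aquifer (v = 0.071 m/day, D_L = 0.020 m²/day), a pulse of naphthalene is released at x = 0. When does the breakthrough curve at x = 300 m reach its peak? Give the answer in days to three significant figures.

For the 1D instantaneous-source solution, setting ∂C/∂t = 0 at fixed x gives v²t² + 2Dt − x² = 0, so t = (√(D² + v²x²) − D)/v².
√(D² + v²x²) = √(0.020² + 0.071² × 300²) = 21.30; v² = 0.005041.
t = (21.30 − 0.020)/0.005041 = 4220 days (vs. the pure-advection estimate x/v = 4230 d).

4220 days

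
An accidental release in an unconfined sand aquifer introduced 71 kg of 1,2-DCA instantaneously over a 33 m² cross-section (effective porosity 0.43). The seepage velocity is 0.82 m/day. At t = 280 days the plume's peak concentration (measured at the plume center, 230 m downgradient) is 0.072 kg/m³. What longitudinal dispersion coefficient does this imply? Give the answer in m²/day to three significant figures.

At the plume center C_max = M/(n_e·A·√(4πDt)), so D = M²/(4πt·(n_e·A·C_max)²).
n_e·A·C_max = 0.43 × 33 × 0.072 = 1.022 kg/m.
D = 71²/(4π × 280 × 1.022²) = 1.37 m²/day.

1.37 m²/day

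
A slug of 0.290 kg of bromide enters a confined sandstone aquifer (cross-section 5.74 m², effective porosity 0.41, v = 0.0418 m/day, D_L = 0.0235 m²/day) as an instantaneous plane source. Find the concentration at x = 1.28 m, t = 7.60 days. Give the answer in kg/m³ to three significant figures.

For an instantaneous plane source, C(x,t) = M/(n_e·A·√(4πDt)) · exp(−(x−vt)²/(4Dt)), with n_e·A the pore (flow) area.
Plume center vt = 0.0418 × 7.60 = 0.31768 m, so the well at 1.28 m is 0.96232 m downgradient of the peak.
√(4πDt) = 1.498 m, giving peak height M/(n_e·A·√(4πDt)) = 0.290/(0.41 × 5.74 × 1.498) = 0.08226 kg/m³.
(x−vt)²/(4Dt) = (0.96232)²/(4 × 0.0235 × 7.60) = 1.296; exp(−1.296) = 0.2736.
C = 0.08226 × 0.2736 = 0.0225 kg/m³.

0.0225 kg/m³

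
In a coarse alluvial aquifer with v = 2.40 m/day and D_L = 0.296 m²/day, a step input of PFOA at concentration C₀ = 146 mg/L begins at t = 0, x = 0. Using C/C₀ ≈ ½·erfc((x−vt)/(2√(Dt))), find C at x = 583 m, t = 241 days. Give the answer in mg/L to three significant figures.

For a continuous step input, C/C₀ ≈ ½·erfc((x−vt)/(2√(Dt))).
vt = 2.40 × 241 = 578.4 m and 2√(Dt) = 2√(0.296 × 241) = 16.89 m.
Argument (x−vt)/(2√(Dt)) = (583 − 578.4)/16.89 = 0.2724; ½·erfc(0.2724) = 0.3500.
C = 146 × 0.3500 = 51.1 mg/L.

51.1 mg/L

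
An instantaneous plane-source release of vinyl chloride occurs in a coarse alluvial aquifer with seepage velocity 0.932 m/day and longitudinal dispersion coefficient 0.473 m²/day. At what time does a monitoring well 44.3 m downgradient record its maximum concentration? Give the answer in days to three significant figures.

For the 1D instantaneous-source solution, setting ∂C/∂t = 0 at fixed x gives v²t² + 2Dt − x² = 0, so t = (√(D² + v²x²) − D)/v².
√(D² + v²x²) = √(0.473² + 0.932² × 44.3²) = 41.29; v² = 0.868624.
t = (41.29 − 0.473)/0.868624 = 47.0 days (vs. the pure-advection estimate x/v = 47.5 d).

47.0 days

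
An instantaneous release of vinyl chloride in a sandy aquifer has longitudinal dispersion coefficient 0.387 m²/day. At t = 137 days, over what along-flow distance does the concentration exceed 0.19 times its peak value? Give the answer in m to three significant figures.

37.5 m

The plume is Gaussian with σ = √(2Dt) = √(2 × 0.387 × 137) = 10.30 m.
C/C_peak = exp(−Δx²/(2σ²)) = 0.19 ⇒ Δx = σ·√(−2 ln 0.19) = 10.30 × 1.822 = 18.77 m.
Width = 2Δx = 37.5 m.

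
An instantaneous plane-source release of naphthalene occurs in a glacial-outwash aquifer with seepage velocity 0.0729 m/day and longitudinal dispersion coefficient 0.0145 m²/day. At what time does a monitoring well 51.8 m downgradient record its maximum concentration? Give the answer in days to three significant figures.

For the 1D instantaneous-source solution, setting ∂C/∂t = 0 at fixed x gives v²t² + 2Dt − x² = 0, so t = (√(D² + v²x²) − D)/v².
√(D² + v²x²) = √(0.0145² + 0.0729² × 51.8²) = 3.776; v² = 0.00531441.
t = (3.776 − 0.0145)/0.00531441 = 708 days (vs. the pure-advection estimate x/v = 711 d).

708 days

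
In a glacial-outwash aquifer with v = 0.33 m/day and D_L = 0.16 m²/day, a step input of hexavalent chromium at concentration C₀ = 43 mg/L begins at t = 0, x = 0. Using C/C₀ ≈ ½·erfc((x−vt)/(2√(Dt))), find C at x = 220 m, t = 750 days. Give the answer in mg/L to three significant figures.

41.4 mg/L

For a continuous step input, C/C₀ ≈ ½·erfc((x−vt)/(2√(Dt))).
vt = 0.33 × 750 = 247.5 m and 2√(Dt) = 2√(0.16 × 750) = 21.91 m.
Argument (x−vt)/(2√(Dt)) = (220 − 247.5)/21.91 = -1.255; ½·erfc(-1.255) = 0.9620.
C = 43 × 0.9620 = 41.4 mg/L.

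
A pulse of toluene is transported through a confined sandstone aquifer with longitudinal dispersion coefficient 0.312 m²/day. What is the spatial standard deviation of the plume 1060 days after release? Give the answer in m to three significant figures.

25.7 m

Dispersive spreading gives a Gaussian with σ² = 2Dt; advection only shifts the center.
σ = √(2 × 0.312 × 1060) = 25.7 m.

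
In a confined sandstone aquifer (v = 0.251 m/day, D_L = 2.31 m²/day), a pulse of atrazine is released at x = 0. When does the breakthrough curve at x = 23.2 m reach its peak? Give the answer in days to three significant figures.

62.8 days

For the 1D instantaneous-source solution, setting ∂C/∂t = 0 at fixed x gives v²t² + 2Dt − x² = 0, so t = (√(D² + v²x²) − D)/v².
√(D² + v²x²) = √(2.31² + 0.251² × 23.2²) = 6.265; v² = 0.063001.
t = (6.265 − 2.31)/0.063001 = 62.8 days (vs. the pure-advection estimate x/v = 92.4 d).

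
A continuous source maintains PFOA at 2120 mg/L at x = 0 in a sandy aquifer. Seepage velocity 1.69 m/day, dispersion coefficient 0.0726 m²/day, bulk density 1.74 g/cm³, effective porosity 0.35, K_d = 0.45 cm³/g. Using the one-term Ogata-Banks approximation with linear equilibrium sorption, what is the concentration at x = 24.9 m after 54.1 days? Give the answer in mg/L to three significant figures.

2090 mg/L

Retardation factor R = 1 + ρ_b·K_d/n = 1 + 1.74 × 0.45/0.35 = 3.237.
Sorption retards both mechanisms: v_R = v/R = 0.5221 m/day, D_R = D/R = 0.02243 m²/day.
v_R·t = 0.5221 × 54.1 = 28.24561 m; 2√(D_R t) = 2.203 m; argument = (24.9 − 28.24561)/2.203 = -1.519.
C = C₀ × ½·erfc(-1.519) = 2120 × 0.9842 = 2090 mg/L.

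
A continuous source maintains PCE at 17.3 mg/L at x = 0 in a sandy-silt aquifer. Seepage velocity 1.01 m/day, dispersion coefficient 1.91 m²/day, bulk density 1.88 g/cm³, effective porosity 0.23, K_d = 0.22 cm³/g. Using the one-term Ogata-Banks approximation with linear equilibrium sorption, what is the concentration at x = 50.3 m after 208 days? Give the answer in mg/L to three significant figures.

Retardation factor R = 1 + ρ_b·K_d/n = 1 + 1.88 × 0.22/0.23 = 2.798.
Sorption retards both mechanisms: v_R = v/R = 0.3610 m/day, D_R = D/R = 0.6826 m²/day.
v_R·t = 0.3610 × 208 = 75.088 m; 2√(D_R t) = 23.83 m; argument = (50.3 − 75.088)/23.83 = -1.040.
C = C₀ × ½·erfc(-1.040) = 17.3 × 0.9293 = 16.1 mg/L.

16.1 mg/L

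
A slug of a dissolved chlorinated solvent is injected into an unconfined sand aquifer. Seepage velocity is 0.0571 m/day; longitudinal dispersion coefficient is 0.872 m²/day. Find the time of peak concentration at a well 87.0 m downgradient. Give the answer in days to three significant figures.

For the 1D instantaneous-source solution, setting ∂C/∂t = 0 at fixed x gives v²t² + 2Dt − x² = 0, so t = (√(D² + v²x²) − D)/v².
√(D² + v²x²) = √(0.872² + 0.0571² × 87.0²) = 5.044; v² = 0.00326041.
t = (5.044 − 0.872)/0.00326041 = 1280 days (vs. the pure-advection estimate x/v = 1520 d).

1280 days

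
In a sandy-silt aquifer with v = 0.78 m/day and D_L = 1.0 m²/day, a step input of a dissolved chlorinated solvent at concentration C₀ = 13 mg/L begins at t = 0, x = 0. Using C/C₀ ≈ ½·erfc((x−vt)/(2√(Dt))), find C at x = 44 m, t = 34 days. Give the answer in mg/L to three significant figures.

0.221 mg/L

For a continuous step input, C/C₀ ≈ ½·erfc((x−vt)/(2√(Dt))).
vt = 0.78 × 34 = 26.52 m and 2√(Dt) = 2√(1.0 × 34) = 11.66 m.
Argument (x−vt)/(2√(Dt)) = (44 − 26.52)/11.66 = 1.499; ½·erfc(1.499) = 0.01701.
C = 13 × 0.01701 = 0.221 mg/L.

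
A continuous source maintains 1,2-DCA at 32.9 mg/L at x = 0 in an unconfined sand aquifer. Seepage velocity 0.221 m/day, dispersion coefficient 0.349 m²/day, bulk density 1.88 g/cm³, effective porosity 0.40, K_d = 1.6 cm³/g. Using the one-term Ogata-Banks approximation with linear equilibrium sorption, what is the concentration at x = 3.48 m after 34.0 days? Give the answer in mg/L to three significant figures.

1.97 mg/L

Retardation factor R = 1 + ρ_b·K_d/n = 1 + 1.88 × 1.6/0.40 = 8.520.
Sorption retards both mechanisms: v_R = v/R = 0.02594 m/day, D_R = D/R = 0.04096 m²/day.
v_R·t = 0.02594 × 34.0 = 0.88196 m; 2√(D_R t) = 2.360 m; argument = (3.48 − 0.88196)/2.360 = 1.101.
C = C₀ × ½·erfc(1.101) = 32.9 × 0.05973 = 1.97 mg/L.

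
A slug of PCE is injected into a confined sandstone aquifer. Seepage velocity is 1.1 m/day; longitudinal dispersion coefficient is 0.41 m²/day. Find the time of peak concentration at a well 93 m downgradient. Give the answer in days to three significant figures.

For the 1D instantaneous-source solution, setting ∂C/∂t = 0 at fixed x gives v²t² + 2Dt − x² = 0, so t = (√(D² + v²x²) − D)/v².
√(D² + v²x²) = √(0.41² + 1.1² × 93²) = 102.3; v² = 1.21.
t = (102.3 − 0.41)/1.21 = 84.2 days (vs. the pure-advection estimate x/v = 84.5 d).

84.2 days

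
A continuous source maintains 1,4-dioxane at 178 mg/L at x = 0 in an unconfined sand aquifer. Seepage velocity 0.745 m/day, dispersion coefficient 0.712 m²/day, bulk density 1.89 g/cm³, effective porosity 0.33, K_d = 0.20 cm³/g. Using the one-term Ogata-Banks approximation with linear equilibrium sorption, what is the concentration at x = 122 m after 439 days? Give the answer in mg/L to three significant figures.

Retardation factor R = 1 + ρ_b·K_d/n = 1 + 1.89 × 0.20/0.33 = 2.145.
Sorption retards both mechanisms: v_R = v/R = 0.3473 m/day, D_R = D/R = 0.3319 m²/day.
v_R·t = 0.3473 × 439 = 152.4647 m; 2√(D_R t) = 24.14 m; argument = (122 − 152.4647)/24.14 = -1.262.
C = C₀ × ½·erfc(-1.262) = 178 × 0.9628 = 171 mg/L.

171 mg/L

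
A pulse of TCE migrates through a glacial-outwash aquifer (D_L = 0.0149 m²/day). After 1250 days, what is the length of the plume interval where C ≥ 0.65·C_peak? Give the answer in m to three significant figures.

11.3 m

The plume is Gaussian with σ = √(2Dt) = √(2 × 0.0149 × 1250) = 6.103 m.
C/C_peak = exp(−Δx²/(2σ²)) = 0.65 ⇒ Δx = σ·√(−2 ln 0.65) = 6.103 × 0.9282 = 5.665 m.
Width = 2Δx = 11.3 m.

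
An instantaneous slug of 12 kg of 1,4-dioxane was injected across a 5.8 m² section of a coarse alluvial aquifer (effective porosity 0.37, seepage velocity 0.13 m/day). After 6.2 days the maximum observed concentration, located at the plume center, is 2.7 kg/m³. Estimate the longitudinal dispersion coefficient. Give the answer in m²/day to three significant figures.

0.0551 m²/day

At the plume center C_max = M/(n_e·A·√(4πDt)), so D = M²/(4πt·(n_e·A·C_max)²).
n_e·A·C_max = 0.37 × 5.8 × 2.7 = 5.794 kg/m.
D = 12²/(4π × 6.2 × 5.794²) = 0.0551 m²/day.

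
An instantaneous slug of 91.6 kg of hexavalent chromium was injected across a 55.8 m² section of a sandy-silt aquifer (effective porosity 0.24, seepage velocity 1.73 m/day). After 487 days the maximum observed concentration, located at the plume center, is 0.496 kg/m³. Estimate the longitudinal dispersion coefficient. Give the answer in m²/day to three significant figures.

0.0311 m²/day

At the plume center C_max = M/(n_e·A·√(4πDt)), so D = M²/(4πt·(n_e·A·C_max)²).
n_e·A·C_max = 0.24 × 55.8 × 0.496 = 6.642 kg/m.
D = 91.6²/(4π × 487 × 6.642²) = 0.0311 m²/day.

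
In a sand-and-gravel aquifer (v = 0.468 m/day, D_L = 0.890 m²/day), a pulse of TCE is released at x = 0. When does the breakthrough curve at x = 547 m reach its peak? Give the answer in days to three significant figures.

1160 days

For the 1D instantaneous-source solution, setting ∂C/∂t = 0 at fixed x gives v²t² + 2Dt − x² = 0, so t = (√(D² + v²x²) − D)/v².
√(D² + v²x²) = √(0.890² + 0.468² × 547²) = 256.0; v² = 0.219024.
t = (256.0 − 0.890)/0.219024 = 1160 days (vs. the pure-advection estimate x/v = 1170 d).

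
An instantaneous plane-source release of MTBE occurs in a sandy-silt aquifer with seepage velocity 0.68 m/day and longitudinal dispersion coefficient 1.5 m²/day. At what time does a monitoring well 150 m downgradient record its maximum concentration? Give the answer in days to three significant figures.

217 days

For the 1D instantaneous-source solution, setting ∂C/∂t = 0 at fixed x gives v²t² + 2Dt − x² = 0, so t = (√(D² + v²x²) − D)/v².
√(D² + v²x²) = √(1.5² + 0.68² × 150²) = 102.0; v² = 0.4624.
t = (102.0 − 1.5)/0.4624 = 217 days (vs. the pure-advection estimate x/v = 221 d).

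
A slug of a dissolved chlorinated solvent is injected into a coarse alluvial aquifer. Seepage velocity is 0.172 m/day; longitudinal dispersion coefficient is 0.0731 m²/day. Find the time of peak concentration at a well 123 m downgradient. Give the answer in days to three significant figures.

For the 1D instantaneous-source solution, setting ∂C/∂t = 0 at fixed x gives v²t² + 2Dt − x² = 0, so t = (√(D² + v²x²) − D)/v².
√(D² + v²x²) = √(0.0731² + 0.172² × 123²) = 21.16; v² = 0.029584.
t = (21.16 − 0.0731)/0.029584 = 713 days (vs. the pure-advection estimate x/v = 715 d).

713 days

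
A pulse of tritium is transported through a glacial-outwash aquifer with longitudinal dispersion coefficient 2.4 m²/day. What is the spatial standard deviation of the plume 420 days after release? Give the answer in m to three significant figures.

44.9 m

Dispersive spreading gives a Gaussian with σ² = 2Dt; advection only shifts the center.
σ = √(2 × 2.4 × 420) = 44.9 m.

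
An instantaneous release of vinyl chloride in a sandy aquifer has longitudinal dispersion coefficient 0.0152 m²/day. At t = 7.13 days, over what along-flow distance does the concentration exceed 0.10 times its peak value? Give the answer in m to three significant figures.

2.00 m

The plume is Gaussian with σ = √(2Dt) = √(2 × 0.0152 × 7.13) = 0.4656 m.
C/C_peak = exp(−Δx²/(2σ²)) = 0.10 ⇒ Δx = σ·√(−2 ln 0.10) = 0.4656 × 2.146 = 0.9992 m.
Width = 2Δx = 2.00 m.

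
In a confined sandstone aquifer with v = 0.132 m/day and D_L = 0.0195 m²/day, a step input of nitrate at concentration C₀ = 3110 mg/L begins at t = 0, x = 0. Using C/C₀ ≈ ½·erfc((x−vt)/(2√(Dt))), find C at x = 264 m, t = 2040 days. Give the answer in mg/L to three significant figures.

For a continuous step input, C/C₀ ≈ ½·erfc((x−vt)/(2√(Dt))).
vt = 0.132 × 2040 = 269.28 m and 2√(Dt) = 2√(0.0195 × 2040) = 12.61 m.
Argument (x−vt)/(2√(Dt)) = (264 − 269.28)/12.61 = -0.4187; ½·erfc(-0.4187) = 0.7231.
C = 3110 × 0.7231 = 2250 mg/L.

2250 mg/L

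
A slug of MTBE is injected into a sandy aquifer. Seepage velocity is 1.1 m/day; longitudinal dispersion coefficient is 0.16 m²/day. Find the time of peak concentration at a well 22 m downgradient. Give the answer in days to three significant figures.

For the 1D instantaneous-source solution, setting ∂C/∂t = 0 at fixed x gives v²t² + 2Dt − x² = 0, so t = (√(D² + v²x²) − D)/v².
√(D² + v²x²) = √(0.16² + 1.1² × 22²) = 24.20; v² = 1.21.
t = (24.20 − 0.16)/1.21 = 19.9 days (vs. the pure-advection estimate x/v = 20.0 d).

19.9 days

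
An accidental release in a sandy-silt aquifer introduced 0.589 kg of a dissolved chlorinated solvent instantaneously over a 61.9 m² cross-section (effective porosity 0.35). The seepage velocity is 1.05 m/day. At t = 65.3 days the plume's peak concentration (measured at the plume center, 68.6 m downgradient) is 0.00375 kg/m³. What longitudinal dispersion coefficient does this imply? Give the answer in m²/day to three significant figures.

At the plume center C_max = M/(n_e·A·√(4πDt)), so D = M²/(4πt·(n_e·A·C_max)²).
n_e·A·C_max = 0.35 × 61.9 × 0.00375 = 0.08124 kg/m.
D = 0.589²/(4π × 65.3 × 0.08124²) = 0.0641 m²/day.

0.0641 m²/day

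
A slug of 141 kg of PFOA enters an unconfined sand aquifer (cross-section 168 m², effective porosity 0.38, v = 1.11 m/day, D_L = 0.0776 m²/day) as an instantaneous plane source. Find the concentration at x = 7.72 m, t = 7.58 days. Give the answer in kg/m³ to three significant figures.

0.662 kg/m³

For an instantaneous plane source, C(x,t) = M/(n_e·A·√(4πDt)) · exp(−(x−vt)²/(4Dt)), with n_e·A the pore (flow) area.
Plume center vt = 1.11 × 7.58 = 8.4138 m, so the well at 7.72 m is 0.6938 m upgradient of the peak.
√(4πDt) = 2.719 m, giving peak height M/(n_e·A·√(4πDt)) = 141/(0.38 × 168 × 2.719) = 0.8123 kg/m³.
(x−vt)²/(4Dt) = (-0.6938)²/(4 × 0.0776 × 7.58) = 0.2046; exp(−0.2046) = 0.8150.
C = 0.8123 × 0.8150 = 0.662 kg/m³.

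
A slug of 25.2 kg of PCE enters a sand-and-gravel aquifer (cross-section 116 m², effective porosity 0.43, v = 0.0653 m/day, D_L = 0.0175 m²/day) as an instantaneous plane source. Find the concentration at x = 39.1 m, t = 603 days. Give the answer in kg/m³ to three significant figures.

0.0438 kg/m³

For an instantaneous plane source, C(x,t) = M/(n_e·A·√(4πDt)) · exp(−(x−vt)²/(4Dt)), with n_e·A the pore (flow) area.
Plume center vt = 0.0653 × 603 = 39.3759 m, so the well at 39.1 m is 0.2759 m upgradient of the peak.
√(4πDt) = 11.52 m, giving peak height M/(n_e·A·√(4πDt)) = 25.2/(0.43 × 116 × 11.52) = 0.04386 kg/m³.
(x−vt)²/(4Dt) = (-0.2759)²/(4 × 0.0175 × 603) = 0.001803; exp(−0.001803) = 0.9982.
C = 0.04386 × 0.9982 = 0.0438 kg/m³.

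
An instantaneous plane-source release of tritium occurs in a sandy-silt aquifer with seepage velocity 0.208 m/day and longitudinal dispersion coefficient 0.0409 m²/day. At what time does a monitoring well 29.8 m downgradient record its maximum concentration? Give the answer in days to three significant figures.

For the 1D instantaneous-source solution, setting ∂C/∂t = 0 at fixed x gives v²t² + 2Dt − x² = 0, so t = (√(D² + v²x²) − D)/v².
√(D² + v²x²) = √(0.0409² + 0.208² × 29.8²) = 6.199; v² = 0.043264.
t = (6.199 − 0.0409)/0.043264 = 142 days (vs. the pure-advection estimate x/v = 143 d).

142 days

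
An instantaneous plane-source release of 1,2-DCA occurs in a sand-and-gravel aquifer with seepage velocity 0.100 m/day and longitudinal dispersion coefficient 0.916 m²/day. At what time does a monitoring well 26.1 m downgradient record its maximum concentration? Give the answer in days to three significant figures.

For the 1D instantaneous-source solution, setting ∂C/∂t = 0 at fixed x gives v²t² + 2Dt − x² = 0, so t = (√(D² + v²x²) − D)/v².
√(D² + v²x²) = √(0.916² + 0.100² × 26.1²) = 2.766; v² = 0.01.
t = (2.766 − 0.916)/0.01 = 185 days (vs. the pure-advection estimate x/v = 261 d).

185 days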